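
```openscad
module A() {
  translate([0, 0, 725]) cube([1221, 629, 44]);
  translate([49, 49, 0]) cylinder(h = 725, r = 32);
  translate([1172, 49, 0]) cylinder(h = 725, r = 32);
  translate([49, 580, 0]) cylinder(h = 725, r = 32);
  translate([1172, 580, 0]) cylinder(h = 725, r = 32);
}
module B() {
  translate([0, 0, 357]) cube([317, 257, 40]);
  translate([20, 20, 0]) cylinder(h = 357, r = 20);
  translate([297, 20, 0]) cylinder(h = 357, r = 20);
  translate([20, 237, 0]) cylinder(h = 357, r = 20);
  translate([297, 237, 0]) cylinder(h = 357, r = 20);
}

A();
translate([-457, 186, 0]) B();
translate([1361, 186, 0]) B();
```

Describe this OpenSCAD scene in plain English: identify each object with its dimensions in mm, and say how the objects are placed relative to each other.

A is a rectangular dining table. The top is 1221×629×44 mm with its upper surface at z = 769 mm. It stands on four round legs of 64 mm diameter, each leg's bounding box inset 17 mm from the nearest pair of top edges, running from the floor to the underside of the top.

B is a simple wooden stool: a rectangular seat 317 mm (x) by 257 mm (y), 40 mm thick, top face at z = 397 mm, on four round legs, each 40 mm in diameter. The legs rest on z = 0, each leg's axis is inset half a diameter from the nearest pair of seat edges (so the leg's bounding box is flush with the corner).

Two stools sit around the table at the −x, +x sides.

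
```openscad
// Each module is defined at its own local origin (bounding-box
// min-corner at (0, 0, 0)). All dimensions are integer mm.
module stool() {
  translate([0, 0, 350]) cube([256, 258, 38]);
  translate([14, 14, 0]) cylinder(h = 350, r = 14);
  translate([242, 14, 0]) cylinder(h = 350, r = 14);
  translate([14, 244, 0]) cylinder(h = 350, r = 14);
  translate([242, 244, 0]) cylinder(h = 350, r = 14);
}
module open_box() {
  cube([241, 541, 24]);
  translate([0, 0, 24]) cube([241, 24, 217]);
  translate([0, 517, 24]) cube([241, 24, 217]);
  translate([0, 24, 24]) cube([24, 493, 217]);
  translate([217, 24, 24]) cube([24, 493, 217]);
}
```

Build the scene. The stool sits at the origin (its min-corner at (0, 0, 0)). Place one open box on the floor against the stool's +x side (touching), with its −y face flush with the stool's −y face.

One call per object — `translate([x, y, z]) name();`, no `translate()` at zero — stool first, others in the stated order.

stool();
translate([256, 0, 0]) open_box();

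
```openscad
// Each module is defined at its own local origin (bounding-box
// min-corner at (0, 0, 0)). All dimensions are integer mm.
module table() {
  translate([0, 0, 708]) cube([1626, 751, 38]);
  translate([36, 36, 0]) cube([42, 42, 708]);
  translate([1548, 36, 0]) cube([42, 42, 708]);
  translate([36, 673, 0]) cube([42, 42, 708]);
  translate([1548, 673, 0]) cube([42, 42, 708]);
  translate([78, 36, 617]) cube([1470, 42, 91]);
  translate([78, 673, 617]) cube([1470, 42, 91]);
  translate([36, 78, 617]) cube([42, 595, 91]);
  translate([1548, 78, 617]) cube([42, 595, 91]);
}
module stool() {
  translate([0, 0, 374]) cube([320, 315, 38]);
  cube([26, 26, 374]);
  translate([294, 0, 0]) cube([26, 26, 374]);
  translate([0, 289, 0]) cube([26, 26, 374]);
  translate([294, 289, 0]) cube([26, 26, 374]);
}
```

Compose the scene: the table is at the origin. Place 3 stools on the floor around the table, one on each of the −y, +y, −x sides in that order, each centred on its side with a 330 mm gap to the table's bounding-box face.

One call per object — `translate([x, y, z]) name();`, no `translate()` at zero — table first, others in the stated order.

table();
translate([653, -645, 0]) stool();
translate([653, 1081, 0]) stool();
translate([-650, 218, 0]) stool();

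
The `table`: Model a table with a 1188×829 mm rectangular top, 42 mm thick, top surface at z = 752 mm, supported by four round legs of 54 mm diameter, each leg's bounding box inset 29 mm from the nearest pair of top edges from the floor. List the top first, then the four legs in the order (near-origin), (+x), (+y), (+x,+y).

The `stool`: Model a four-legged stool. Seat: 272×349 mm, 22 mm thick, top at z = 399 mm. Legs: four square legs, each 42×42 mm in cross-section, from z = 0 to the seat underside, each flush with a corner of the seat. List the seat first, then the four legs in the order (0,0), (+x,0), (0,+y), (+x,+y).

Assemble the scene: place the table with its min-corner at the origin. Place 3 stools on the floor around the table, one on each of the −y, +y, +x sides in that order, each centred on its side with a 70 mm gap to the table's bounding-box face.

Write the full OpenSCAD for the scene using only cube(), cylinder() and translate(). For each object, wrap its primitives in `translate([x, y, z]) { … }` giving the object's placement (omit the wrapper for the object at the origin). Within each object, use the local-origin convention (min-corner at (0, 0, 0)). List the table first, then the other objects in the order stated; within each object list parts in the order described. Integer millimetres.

translate([0, 0, 710]) cube([1188, 829, 42]);
translate([56, 56, 0]) cylinder(h = 710, r = 27);
translate([1132, 56, 0]) cylinder(h = 710, r = 27);
translate([56, 773, 0]) cylinder(h = 710, r = 27);
translate([1132, 773, 0]) cylinder(h = 710, r = 27);
translate([458, -419, 0]) {
  translate([0, 0, 377]) cube([272, 349, 22]);
  cube([42, 42, 377]);
  translate([230, 0, 0]) cube([42, 42, 377]);
  translate([0, 307, 0]) cube([42, 42, 377]);
  translate([230, 307, 0]) cube([42, 42, 377]);
}
translate([458, 899, 0]) {
  translate([0, 0, 377]) cube([272, 349, 22]);
  cube([42, 42, 377]);
  translate([230, 0, 0]) cube([42, 42, 377]);
  translate([0, 307, 0]) cube([42, 42, 377]);
  translate([230, 307, 0]) cube([42, 42, 377]);
}
translate([1258, 240, 0]) {
  translate([0, 0, 377]) cube([272, 349, 22]);
  cube([42, 42, 377]);
  translate([230, 0, 0]) cube([42, 42, 377]);
  translate([0, 307, 0]) cube([42, 42, 377]);
  translate([230, 307, 0]) cube([42, 42, 377]);
}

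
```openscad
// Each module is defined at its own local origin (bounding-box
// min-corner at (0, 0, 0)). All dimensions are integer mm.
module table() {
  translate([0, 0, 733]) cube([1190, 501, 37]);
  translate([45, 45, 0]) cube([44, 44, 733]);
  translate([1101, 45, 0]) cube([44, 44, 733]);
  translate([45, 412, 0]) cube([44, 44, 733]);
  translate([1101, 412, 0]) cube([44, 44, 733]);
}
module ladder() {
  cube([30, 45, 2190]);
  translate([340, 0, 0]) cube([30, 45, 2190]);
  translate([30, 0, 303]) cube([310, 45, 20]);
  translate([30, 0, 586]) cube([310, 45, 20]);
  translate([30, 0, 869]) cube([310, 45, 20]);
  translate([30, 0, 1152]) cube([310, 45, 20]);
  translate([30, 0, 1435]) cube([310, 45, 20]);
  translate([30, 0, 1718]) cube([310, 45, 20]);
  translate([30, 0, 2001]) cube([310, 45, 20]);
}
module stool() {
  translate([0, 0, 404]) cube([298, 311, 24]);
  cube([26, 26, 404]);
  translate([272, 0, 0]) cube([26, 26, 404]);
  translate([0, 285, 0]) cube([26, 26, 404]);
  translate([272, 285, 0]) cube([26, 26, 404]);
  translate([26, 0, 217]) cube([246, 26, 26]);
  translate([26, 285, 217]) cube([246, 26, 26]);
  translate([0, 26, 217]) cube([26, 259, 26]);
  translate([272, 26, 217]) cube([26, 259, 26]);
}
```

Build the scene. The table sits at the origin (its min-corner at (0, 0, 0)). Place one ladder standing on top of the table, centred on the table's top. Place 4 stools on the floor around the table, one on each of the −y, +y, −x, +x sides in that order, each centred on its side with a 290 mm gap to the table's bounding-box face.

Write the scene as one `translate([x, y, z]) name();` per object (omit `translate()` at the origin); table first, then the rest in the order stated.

table();
translate([410, 228, 770]) ladder();
translate([446, -601, 0]) stool();
translate([446, 791, 0]) stool();
translate([-588, 95, 0]) stool();
translate([1480, 95, 0]) stool();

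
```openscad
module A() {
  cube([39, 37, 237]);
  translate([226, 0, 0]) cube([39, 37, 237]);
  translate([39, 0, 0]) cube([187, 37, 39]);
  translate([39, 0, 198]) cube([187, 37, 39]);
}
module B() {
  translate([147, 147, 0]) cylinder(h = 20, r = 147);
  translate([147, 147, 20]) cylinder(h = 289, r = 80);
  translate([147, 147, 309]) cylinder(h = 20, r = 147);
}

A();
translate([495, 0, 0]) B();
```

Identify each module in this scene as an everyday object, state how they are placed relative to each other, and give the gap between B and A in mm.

The spool's nearest face is 230 mm from the picture frame's +x face.

A is a picture frame. B is a spool. The spool is on the floor beside the picture frame on its +x side. The gap between the spool and the picture frame is 230 mm.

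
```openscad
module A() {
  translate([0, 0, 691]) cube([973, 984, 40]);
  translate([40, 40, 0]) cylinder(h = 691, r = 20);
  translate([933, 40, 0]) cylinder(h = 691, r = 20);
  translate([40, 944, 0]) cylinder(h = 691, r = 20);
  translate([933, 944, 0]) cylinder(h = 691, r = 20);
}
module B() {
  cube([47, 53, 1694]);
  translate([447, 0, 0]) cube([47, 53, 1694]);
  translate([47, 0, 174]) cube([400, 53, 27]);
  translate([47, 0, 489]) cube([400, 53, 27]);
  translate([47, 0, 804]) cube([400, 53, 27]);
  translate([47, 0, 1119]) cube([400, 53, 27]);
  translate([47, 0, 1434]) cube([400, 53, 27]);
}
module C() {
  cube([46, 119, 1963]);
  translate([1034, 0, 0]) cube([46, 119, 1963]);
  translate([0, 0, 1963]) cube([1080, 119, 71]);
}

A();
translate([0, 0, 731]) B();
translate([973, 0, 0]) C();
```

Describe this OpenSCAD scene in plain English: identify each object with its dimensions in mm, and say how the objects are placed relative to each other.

A is a table: top 973 mm (x) × 984 mm (y), 40 mm thick, upper face at z = 731 mm, on four round legs of 40 mm diameter, each leg's bounding box inset 20 mm from the nearest pair of top edges, running from z = 0 to the bottom of the top.

B is a straight ladder. Two 47×53 mm vertical rails, 1694 mm tall, stand 494 mm apart (outside-to-outside) with their front faces coplanar on the −y side. 5 rungs, each 53 mm deep and 27 mm tall, span between the inner faces of the rails, front faces flush with the rails. The lowest rung's underside is at z = 174 mm and rungs are spaced 315 mm apart (underside to underside).

C is a rectangular door frame: two vertical jambs of 46×119 mm section, 1963 mm tall, with a clear opening 988 mm wide between their inner faces. A header 71 mm tall and 119 mm deep lies on top of the jambs and spans the full outside width.

The ladder is on top of the table. The door frame is against the table's +x side, with their −y faces flush.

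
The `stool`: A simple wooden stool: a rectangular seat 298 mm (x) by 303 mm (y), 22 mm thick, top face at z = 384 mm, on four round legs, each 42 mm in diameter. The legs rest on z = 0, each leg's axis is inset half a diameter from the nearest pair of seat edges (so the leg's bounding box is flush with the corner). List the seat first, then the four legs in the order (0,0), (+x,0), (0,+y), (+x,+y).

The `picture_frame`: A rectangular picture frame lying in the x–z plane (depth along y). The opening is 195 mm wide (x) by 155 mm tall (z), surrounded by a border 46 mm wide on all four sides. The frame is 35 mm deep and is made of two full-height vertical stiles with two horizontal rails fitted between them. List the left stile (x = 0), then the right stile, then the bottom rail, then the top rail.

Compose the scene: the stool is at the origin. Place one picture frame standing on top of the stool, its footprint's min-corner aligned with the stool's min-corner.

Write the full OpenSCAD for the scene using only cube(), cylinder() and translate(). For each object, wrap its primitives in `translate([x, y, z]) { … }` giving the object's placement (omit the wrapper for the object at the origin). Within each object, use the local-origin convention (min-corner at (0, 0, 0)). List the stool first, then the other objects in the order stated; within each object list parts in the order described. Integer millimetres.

translate([0, 0, 362]) cube([298, 303, 22]);
translate([21, 21, 0]) cylinder(h = 362, r = 21);
translate([277, 21, 0]) cylinder(h = 362, r = 21);
translate([21, 282, 0]) cylinder(h = 362, r = 21);
translate([277, 282, 0]) cylinder(h = 362, r = 21);
translate([0, 0, 384]) {
  cube([46, 35, 247]);
  translate([241, 0, 0]) cube([46, 35, 247]);
  translate([46, 0, 0]) cube([195, 35, 46]);
  translate([46, 0, 201]) cube([195, 35, 46]);
}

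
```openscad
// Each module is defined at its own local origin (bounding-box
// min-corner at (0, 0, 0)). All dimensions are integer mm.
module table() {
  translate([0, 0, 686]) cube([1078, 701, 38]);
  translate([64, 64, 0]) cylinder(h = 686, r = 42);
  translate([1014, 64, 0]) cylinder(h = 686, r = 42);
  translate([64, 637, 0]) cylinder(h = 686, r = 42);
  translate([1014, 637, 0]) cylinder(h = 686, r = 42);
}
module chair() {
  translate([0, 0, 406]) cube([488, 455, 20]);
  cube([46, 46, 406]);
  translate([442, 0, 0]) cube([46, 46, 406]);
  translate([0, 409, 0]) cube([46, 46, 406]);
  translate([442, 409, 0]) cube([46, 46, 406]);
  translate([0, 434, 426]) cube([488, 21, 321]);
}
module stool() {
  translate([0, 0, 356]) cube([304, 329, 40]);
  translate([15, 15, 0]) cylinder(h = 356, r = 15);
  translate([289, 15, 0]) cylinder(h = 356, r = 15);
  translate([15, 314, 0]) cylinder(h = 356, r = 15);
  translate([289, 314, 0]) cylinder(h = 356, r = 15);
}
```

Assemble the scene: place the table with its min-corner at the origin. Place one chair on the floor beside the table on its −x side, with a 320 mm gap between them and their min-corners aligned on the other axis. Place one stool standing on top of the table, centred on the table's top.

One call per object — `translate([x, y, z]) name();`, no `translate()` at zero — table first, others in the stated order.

table();
translate([-808, 0, 0]) chair();
translate([387, 186, 724]) stool();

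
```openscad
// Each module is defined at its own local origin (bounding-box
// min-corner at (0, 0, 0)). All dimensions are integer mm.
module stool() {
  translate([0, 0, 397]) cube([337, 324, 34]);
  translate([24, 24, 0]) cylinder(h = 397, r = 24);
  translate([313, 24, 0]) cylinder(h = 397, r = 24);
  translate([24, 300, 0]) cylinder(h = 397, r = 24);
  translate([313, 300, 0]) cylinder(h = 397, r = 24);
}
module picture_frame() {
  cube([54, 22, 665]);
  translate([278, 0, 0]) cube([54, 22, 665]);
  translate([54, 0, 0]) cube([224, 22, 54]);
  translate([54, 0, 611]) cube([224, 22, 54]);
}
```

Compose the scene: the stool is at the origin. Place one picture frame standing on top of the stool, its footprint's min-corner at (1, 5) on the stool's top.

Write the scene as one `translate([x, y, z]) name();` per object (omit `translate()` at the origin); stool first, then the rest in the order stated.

stool();
translate([1, 5, 431]) picture_frame();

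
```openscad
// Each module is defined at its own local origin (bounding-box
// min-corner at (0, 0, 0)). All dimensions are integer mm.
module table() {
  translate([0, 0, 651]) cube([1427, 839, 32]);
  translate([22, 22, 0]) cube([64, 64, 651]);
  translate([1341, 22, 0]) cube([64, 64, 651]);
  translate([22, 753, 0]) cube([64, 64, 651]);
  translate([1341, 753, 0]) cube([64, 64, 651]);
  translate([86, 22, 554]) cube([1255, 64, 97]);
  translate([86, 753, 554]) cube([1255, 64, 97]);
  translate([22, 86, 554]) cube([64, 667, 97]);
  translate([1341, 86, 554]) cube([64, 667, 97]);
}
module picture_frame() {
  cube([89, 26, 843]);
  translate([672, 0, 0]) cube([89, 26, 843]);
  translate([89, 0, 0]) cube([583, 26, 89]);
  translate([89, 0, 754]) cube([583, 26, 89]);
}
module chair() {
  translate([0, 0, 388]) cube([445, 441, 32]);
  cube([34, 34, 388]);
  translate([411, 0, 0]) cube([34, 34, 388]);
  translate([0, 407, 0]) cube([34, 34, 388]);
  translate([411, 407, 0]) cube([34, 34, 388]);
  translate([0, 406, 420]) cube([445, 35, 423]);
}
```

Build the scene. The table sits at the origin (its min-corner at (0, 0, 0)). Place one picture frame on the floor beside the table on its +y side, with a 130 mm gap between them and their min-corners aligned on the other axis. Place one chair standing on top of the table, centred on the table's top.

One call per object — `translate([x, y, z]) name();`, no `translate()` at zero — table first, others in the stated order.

table();
translate([0, 969, 0]) picture_frame();
translate([491, 199, 683]) chair();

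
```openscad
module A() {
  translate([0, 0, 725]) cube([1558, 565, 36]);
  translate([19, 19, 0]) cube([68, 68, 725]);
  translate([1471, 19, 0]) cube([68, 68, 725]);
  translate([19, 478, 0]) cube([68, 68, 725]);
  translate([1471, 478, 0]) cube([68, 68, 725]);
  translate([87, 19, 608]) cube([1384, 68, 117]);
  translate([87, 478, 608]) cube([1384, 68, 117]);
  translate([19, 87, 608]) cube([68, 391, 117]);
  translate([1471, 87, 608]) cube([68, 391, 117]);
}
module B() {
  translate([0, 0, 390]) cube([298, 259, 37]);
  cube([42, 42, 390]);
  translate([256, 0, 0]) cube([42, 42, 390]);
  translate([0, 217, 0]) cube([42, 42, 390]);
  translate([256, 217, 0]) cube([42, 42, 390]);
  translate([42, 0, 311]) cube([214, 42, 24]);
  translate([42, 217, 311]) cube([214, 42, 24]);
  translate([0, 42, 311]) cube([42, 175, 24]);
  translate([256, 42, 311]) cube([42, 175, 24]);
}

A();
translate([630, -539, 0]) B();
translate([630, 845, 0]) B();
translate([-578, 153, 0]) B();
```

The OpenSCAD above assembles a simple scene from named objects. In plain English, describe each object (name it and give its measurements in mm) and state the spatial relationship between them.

A is a table: top 1558 mm (x) × 565 mm (y), 36 mm thick, upper face at z = 761 mm, on four 68×68 mm square legs, each inset 19 mm from the nearest pair of top edges, running from z = 0 to the bottom of the top. Four apron rails, 68 mm thick and 117 mm tall, run between adjacent legs with their top edges flush with the underside of the top and their outer faces flush with the legs' outer faces.

B is a four-legged stool. The seat is a 298×259×37 mm slab whose top surface is at z = 427 mm; four square legs, each 42×42 mm in cross-section, run from the floor (z = 0) to the underside of the seat, each flush with a corner of the seat. Four stretchers, 42 mm wide and 24 mm tall, connect adjacent legs with their undersides at z = 311 mm, each running between the inner faces of the legs it joins and aligned with the legs' outer faces on the other axis.

Three stools sit around the table at the −y, +y, −x sides.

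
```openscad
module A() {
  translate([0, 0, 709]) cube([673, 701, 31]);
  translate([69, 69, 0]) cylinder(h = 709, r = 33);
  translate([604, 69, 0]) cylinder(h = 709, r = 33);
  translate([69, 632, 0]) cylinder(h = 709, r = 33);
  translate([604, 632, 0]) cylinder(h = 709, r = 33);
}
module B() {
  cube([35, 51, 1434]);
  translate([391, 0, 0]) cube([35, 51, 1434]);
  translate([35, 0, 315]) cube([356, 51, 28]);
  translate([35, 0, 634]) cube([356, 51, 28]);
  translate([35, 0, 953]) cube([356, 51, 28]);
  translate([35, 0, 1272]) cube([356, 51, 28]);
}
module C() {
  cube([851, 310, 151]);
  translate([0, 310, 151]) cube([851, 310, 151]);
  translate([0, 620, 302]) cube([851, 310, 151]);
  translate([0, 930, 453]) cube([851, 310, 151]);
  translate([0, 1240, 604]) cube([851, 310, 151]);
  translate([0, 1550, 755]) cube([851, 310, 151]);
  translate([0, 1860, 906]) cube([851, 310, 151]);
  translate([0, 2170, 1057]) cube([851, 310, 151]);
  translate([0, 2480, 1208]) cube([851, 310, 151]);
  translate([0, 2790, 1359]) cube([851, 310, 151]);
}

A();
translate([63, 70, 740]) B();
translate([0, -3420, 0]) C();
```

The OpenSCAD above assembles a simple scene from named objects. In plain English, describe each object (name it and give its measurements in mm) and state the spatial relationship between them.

A is a table: top 673 mm (x) × 701 mm (y), 31 mm thick, upper face at z = 740 mm, on four round legs of 66 mm diameter, each leg's bounding box inset 36 mm from the nearest pair of top edges, running from z = 0 to the bottom of the top.

B is a straight ladder. Two 35×51 mm vertical rails, 1434 mm tall, stand 426 mm apart (outside-to-outside) with their front faces coplanar on the −y side. 4 rungs, each 51 mm deep and 28 mm tall, span between the inner faces of the rails, front faces flush with the rails. The lowest rung's underside is at z = 315 mm and rungs are spaced 319 mm apart (underside to underside).

C is a straight staircase of 10 solid steps. Each step is 851 mm wide (x), 310 mm deep (y, the going) and 151 mm tall (the rise). The first step rests on the floor; each subsequent step sits one going further in +y and one rise higher in +z, directly behind and above the previous step with no overlap.

The ladder is on top of the table. The staircase is on the floor beside the table on its −y side.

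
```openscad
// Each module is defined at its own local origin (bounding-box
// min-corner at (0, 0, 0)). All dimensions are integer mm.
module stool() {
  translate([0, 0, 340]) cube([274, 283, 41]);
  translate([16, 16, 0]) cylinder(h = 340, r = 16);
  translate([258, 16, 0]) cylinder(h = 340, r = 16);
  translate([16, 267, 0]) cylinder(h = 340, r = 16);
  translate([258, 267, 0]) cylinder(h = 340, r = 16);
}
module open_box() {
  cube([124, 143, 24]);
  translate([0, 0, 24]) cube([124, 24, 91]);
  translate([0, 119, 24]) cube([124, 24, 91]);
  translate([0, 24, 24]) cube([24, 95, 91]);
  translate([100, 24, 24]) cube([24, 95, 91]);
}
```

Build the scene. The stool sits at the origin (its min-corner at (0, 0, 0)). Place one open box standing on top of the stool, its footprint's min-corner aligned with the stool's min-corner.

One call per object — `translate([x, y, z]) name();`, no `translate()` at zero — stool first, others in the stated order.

stool();
translate([0, 0, 381]) open_box();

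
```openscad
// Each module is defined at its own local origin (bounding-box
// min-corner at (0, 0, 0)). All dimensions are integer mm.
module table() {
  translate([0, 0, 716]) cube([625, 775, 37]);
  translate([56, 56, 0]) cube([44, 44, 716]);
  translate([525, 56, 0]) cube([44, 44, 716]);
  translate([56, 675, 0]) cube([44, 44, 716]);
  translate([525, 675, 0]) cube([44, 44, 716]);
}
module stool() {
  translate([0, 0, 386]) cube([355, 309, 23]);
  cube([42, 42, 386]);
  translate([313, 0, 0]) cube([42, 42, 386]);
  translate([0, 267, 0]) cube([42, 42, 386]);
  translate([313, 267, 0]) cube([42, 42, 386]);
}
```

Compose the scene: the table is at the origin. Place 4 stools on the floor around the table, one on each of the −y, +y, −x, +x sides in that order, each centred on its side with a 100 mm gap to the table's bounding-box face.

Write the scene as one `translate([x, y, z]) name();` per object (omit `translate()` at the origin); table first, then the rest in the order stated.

table();
translate([135, -409, 0]) stool();
translate([135, 875, 0]) stool();
translate([-455, 233, 0]) stool();
translate([725, 233, 0]) stool();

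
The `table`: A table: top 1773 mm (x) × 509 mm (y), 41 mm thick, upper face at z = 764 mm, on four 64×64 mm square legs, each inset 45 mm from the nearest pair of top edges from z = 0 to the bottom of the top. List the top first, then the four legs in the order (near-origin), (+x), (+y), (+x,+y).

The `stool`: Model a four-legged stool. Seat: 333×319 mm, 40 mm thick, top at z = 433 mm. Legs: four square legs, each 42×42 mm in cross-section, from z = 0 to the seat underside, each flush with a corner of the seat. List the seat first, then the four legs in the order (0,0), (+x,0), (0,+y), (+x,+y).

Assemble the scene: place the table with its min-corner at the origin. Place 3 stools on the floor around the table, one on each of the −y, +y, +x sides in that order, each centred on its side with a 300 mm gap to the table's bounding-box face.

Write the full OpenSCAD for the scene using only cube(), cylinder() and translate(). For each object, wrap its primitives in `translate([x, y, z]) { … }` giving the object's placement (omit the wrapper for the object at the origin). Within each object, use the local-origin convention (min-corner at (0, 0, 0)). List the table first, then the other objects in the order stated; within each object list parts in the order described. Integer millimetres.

translate([0, 0, 723]) cube([1773, 509, 41]);
translate([45, 45, 0]) cube([64, 64, 723]);
translate([1664, 45, 0]) cube([64, 64, 723]);
translate([45, 400, 0]) cube([64, 64, 723]);
translate([1664, 400, 0]) cube([64, 64, 723]);
translate([720, -619, 0]) {
  translate([0, 0, 393]) cube([333, 319, 40]);
  cube([42, 42, 393]);
  translate([291, 0, 0]) cube([42, 42, 393]);
  translate([0, 277, 0]) cube([42, 42, 393]);
  translate([291, 277, 0]) cube([42, 42, 393]);
}
translate([720, 809, 0]) {
  translate([0, 0, 393]) cube([333, 319, 40]);
  cube([42, 42, 393]);
  translate([291, 0, 0]) cube([42, 42, 393]);
  translate([0, 277, 0]) cube([42, 42, 393]);
  translate([291, 277, 0]) cube([42, 42, 393]);
}
translate([2073, 95, 0]) {
  translate([0, 0, 393]) cube([333, 319, 40]);
  cube([42, 42, 393]);
  translate([291, 0, 0]) cube([42, 42, 393]);
  translate([0, 277, 0]) cube([42, 42, 393]);
  translate([291, 277, 0]) cube([42, 42, 393]);
}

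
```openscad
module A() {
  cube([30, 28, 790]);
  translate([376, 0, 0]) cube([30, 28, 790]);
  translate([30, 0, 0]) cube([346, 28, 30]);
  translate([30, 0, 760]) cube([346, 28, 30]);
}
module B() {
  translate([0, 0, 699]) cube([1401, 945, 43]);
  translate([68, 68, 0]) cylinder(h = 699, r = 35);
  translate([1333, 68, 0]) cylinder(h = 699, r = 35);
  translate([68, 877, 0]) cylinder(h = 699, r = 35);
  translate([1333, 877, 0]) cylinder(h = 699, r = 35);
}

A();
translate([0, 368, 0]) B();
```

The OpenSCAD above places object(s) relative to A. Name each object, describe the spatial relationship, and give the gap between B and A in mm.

The table's nearest face is 340 mm from the picture frame's +y face.

A is a picture frame. B is a table. The table is on the floor beside the picture frame on its +y side. The gap between the table and the picture frame is 340 mm.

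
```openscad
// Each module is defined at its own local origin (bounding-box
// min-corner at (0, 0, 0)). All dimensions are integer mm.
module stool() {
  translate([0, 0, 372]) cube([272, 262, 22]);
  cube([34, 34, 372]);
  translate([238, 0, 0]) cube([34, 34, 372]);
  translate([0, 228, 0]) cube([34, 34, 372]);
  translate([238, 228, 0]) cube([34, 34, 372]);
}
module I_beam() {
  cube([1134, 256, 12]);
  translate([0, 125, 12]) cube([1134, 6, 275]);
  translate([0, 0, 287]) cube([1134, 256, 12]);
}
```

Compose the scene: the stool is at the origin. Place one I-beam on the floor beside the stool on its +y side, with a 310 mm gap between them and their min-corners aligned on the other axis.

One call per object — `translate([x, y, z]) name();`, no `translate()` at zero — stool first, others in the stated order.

stool();
translate([0, 572, 0]) I_beam();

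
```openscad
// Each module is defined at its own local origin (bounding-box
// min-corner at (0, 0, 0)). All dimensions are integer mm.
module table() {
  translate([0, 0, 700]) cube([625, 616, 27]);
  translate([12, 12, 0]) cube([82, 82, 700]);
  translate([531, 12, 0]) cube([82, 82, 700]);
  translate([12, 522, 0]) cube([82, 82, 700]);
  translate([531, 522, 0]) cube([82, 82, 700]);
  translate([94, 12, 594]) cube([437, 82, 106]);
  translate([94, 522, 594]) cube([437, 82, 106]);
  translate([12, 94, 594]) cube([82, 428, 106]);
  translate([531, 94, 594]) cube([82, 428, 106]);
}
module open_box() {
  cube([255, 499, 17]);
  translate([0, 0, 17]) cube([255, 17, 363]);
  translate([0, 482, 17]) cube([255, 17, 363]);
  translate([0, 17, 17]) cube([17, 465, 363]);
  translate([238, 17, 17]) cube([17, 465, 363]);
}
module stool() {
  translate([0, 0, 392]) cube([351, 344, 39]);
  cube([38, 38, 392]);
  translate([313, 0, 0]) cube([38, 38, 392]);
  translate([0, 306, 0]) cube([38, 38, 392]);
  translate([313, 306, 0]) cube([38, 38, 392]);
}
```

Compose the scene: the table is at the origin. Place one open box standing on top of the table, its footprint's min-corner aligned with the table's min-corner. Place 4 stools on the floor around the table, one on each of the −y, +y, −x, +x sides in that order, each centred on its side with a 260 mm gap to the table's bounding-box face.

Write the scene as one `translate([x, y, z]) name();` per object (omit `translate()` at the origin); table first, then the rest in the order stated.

table();
translate([0, 0, 727]) open_box();
translate([137, -604, 0]) stool();
translate([137, 876, 0]) stool();
translate([-611, 136, 0]) stool();
translate([885, 136, 0]) stool();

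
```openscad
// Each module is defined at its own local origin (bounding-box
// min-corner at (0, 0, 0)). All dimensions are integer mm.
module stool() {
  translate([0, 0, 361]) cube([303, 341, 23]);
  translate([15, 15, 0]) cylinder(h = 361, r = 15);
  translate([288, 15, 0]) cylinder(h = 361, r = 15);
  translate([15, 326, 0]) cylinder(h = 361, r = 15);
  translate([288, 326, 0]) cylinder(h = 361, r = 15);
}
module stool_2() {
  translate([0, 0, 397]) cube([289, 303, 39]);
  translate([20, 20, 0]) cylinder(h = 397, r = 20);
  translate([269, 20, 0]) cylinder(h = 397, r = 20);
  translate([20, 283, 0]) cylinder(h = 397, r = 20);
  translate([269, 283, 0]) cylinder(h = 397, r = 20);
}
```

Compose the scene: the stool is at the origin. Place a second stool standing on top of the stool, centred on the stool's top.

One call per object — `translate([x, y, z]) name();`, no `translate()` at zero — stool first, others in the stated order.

stool();
translate([7, 19, 384]) stool_2();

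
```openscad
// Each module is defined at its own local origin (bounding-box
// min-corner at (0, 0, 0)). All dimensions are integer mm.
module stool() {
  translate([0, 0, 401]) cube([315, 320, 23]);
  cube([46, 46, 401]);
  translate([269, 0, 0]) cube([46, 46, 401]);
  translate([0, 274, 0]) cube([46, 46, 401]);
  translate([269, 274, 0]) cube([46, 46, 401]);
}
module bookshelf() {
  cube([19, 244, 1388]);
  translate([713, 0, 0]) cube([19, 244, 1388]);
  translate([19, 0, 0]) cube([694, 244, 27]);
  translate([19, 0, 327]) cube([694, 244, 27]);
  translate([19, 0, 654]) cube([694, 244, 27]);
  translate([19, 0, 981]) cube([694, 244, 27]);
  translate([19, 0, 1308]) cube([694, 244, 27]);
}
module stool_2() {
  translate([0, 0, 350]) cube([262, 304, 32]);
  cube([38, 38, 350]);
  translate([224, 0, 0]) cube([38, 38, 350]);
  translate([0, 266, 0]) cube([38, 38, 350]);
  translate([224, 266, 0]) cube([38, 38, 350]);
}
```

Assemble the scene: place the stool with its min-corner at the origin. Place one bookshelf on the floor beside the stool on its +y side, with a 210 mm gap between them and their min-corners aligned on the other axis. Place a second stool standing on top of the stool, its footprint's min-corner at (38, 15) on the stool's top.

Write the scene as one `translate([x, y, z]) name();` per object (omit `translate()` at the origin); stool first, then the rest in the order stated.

stool();
translate([0, 530, 0]) bookshelf();
translate([38, 15, 424]) stool_2();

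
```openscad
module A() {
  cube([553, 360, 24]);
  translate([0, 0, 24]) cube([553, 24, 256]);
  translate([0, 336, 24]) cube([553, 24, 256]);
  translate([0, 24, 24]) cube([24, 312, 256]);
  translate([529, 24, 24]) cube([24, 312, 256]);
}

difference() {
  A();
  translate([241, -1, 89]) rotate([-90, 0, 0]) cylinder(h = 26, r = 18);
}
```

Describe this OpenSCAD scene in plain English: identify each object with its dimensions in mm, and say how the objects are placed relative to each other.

A is an open storage box with external size 553×360×280 mm and wall thickness 24 mm (the base is also 24 mm thick). The base covers the whole footprint; the four walls stand on the base, with the y-facing walls full-width and the x-facing walls fitting between their inner faces.

The open box has a circular hole of radius 18 mm through its front wall, centred at (x = 241, z = 89).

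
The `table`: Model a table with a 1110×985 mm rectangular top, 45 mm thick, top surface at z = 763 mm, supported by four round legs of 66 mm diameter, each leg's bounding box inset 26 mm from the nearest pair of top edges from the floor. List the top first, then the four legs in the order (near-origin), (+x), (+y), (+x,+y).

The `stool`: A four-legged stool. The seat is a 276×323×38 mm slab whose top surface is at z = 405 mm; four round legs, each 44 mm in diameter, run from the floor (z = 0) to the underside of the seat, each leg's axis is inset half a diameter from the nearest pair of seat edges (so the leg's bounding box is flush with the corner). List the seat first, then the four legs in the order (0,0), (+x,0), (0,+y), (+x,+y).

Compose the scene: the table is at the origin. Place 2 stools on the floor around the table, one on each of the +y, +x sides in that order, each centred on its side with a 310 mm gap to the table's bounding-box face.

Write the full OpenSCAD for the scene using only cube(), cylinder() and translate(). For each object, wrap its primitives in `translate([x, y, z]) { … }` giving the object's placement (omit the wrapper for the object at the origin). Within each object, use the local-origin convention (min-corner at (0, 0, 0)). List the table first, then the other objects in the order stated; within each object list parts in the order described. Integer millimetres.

translate([0, 0, 718]) cube([1110, 985, 45]);
translate([59, 59, 0]) cylinder(h = 718, r = 33);
translate([1051, 59, 0]) cylinder(h = 718, r = 33);
translate([59, 926, 0]) cylinder(h = 718, r = 33);
translate([1051, 926, 0]) cylinder(h = 718, r = 33);
translate([417, 1295, 0]) {
  translate([0, 0, 367]) cube([276, 323, 38]);
  translate([22, 22, 0]) cylinder(h = 367, r = 22);
  translate([254, 22, 0]) cylinder(h = 367, r = 22);
  translate([22, 301, 0]) cylinder(h = 367, r = 22);
  translate([254, 301, 0]) cylinder(h = 367, r = 22);
}
translate([1420, 331, 0]) {
  translate([0, 0, 367]) cube([276, 323, 38]);
  translate([22, 22, 0]) cylinder(h = 367, r = 22);
  translate([254, 22, 0]) cylinder(h = 367, r = 22);
  translate([22, 301, 0]) cylinder(h = 367, r = 22);
  translate([254, 301, 0]) cylinder(h = 367, r = 22);
}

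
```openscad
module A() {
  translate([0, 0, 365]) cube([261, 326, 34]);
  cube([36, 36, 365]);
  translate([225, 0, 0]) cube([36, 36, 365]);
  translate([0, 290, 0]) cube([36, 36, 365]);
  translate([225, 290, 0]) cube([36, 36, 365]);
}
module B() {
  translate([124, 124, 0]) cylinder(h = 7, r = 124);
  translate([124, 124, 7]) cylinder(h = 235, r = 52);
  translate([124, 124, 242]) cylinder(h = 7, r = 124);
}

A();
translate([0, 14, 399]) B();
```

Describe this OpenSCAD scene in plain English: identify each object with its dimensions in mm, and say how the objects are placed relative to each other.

A is a four-legged stool. The seat is 261×326 mm, 34 mm thick, top at z = 399 mm. It stands on four square legs, each 36×36 mm in cross-section, from z = 0 to the seat underside, each flush with a corner of the seat.

B is a spool: two coaxial disc flanges of radius 124 mm and thickness 7 mm, joined by a core cylinder of radius 52 mm and height 235 mm. The lower flange rests on z = 0 and the three cylinders share a vertical axis.

The spool is on top of the stool.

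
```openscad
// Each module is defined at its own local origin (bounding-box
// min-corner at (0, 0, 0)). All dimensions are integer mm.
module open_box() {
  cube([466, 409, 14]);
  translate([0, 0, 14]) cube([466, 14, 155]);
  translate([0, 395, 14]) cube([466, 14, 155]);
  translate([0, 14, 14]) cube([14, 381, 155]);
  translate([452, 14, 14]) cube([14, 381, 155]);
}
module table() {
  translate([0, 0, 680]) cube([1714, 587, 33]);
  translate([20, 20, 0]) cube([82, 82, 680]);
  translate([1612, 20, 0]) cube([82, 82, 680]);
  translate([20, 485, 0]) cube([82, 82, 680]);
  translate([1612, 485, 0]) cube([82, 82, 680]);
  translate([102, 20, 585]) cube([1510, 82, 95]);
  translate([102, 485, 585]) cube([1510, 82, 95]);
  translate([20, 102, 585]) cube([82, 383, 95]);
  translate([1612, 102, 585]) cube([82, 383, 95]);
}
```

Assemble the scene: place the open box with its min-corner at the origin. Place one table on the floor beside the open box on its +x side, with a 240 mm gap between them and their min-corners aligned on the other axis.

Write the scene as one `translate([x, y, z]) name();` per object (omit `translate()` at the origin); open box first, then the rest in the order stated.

open_box();
translate([706, 0, 0]) table();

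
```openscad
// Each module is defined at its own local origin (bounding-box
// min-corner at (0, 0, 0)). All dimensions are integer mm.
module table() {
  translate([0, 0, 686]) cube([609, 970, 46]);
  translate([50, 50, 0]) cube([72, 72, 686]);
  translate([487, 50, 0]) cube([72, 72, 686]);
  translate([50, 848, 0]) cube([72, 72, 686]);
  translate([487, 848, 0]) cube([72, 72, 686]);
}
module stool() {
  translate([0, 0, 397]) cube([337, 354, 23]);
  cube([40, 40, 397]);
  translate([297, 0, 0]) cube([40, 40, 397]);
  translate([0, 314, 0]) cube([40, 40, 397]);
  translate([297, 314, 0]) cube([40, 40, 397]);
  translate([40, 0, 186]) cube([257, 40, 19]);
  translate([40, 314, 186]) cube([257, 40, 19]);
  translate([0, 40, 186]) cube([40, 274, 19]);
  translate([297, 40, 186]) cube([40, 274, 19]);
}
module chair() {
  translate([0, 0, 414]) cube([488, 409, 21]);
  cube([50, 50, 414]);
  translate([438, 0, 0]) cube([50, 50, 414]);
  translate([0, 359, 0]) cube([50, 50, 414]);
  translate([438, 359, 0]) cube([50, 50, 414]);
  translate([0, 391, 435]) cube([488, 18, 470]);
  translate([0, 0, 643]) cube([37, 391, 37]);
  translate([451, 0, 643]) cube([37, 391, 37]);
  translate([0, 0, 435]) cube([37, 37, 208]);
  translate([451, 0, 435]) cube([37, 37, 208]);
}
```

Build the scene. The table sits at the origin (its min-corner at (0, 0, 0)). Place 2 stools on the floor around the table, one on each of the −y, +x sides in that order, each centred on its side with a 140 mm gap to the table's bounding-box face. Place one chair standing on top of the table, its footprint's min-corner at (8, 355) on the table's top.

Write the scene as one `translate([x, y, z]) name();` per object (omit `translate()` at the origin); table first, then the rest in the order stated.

table();
translate([136, -494, 0]) stool();
translate([749, 308, 0]) stool();
translate([8, 355, 732]) chair();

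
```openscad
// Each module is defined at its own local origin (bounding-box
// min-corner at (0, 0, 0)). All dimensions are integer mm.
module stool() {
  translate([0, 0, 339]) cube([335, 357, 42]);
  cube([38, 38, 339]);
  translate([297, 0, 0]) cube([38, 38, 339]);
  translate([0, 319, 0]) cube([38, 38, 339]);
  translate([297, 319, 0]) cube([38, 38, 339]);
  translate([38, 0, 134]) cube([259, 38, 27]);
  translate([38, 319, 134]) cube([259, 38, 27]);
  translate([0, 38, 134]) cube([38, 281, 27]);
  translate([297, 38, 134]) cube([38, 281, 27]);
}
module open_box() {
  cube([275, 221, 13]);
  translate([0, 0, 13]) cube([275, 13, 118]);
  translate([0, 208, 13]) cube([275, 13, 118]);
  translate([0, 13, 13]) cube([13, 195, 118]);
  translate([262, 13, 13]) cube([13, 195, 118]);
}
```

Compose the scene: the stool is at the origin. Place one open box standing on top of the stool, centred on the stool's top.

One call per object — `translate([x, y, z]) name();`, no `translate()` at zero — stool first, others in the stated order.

stool();
translate([30, 68, 381]) open_box();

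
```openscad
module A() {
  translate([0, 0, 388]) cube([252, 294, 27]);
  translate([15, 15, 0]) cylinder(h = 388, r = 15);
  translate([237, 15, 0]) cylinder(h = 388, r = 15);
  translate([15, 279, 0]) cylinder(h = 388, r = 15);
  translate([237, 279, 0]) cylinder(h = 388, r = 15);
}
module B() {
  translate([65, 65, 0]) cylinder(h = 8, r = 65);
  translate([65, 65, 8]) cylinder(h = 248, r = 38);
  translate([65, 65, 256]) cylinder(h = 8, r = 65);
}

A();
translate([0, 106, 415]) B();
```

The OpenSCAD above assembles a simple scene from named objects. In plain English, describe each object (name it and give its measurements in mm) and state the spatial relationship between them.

A is a simple wooden stool: a rectangular seat 252 mm (x) by 294 mm (y), 27 mm thick, top face at z = 415 mm, on four round legs, each 30 mm in diameter. The legs rest on z = 0, each leg's axis is inset half a diameter from the nearest pair of seat edges (so the leg's bounding box is flush with the corner).

B is a spool: two coaxial disc flanges of radius 65 mm and thickness 8 mm, joined by a core cylinder of radius 38 mm and height 248 mm. The lower flange rests on z = 0 and the three cylinders share a vertical axis.

The spool is on top of the stool.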